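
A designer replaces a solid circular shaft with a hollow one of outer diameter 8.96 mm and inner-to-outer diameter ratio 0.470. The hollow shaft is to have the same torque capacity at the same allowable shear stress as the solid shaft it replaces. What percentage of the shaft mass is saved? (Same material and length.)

19.4 %

Equal τ_max and T ⇒ the solid shaft needs d_s³ = d_o³(1−k⁴), so d_s = 8.96·(1−0.470⁴)^(1/3) = 8.812 mm.
Area ratio A_h/A_s = d_o²(1−k²)/d_s² = (1−k²)/(1−k⁴)^(2/3) = 0.8055.
Mass saving = 1 − 0.8055 = 19.4 %.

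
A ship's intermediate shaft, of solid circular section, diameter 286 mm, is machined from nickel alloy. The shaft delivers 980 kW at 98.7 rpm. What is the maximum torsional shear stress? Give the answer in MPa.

ω = 2π·98.7/60 = 10.34 rad/s, so T = P/ω = 980×10³ / 10.34 = 94820 N·m.
J = πd⁴/32 = π(0.286)⁴/32 = 6.568×10^-4 m⁴.
τ_max = T·r/J = 94820 × 0.143 / 6.568×10^-4 = 2.064×10^7 Pa.

20.6 MPa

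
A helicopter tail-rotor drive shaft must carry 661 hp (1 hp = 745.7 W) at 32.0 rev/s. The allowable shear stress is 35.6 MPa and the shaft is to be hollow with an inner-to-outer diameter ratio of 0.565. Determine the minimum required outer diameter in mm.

ω = 2π·32.0 = 201.1 rad/s, so T = P/ω = 661×745.7 / 201.1 = 2452 N·m.
For a hollow shaft with d_i/d_o = 0.565: τ_max = 16T/(π d_o³ (1−k⁴)), so d_o = [16T/(π τ_allow (1−k⁴))]^(1/3) = [16·2452/(π·3.56×10^7·0.8981)]^(1/3) = 0.07309 m.

73.1 mm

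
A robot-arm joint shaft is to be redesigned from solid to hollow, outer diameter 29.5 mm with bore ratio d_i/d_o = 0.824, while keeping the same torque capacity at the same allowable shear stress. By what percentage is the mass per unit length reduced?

Equal τ_max and T ⇒ the solid shaft needs d_s³ = d_o³(1−k⁴), so d_s = 29.5·(1−0.824⁴)^(1/3) = 24.01 mm.
Area ratio A_h/A_s = d_o²(1−k²)/d_s² = (1−k²)/(1−k⁴)^(2/3) = 0.4847.
Mass saving = 1 − 0.4847 = 51.5 %.

51.5 %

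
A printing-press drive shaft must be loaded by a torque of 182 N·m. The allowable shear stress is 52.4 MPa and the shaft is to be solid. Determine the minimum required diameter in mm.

26.1 mm

For a solid shaft τ_max = 16T/(πd³), so d = (16T/(π τ_allow))^(1/3) = (16·182.0/(π·5.24×10^7))^(1/3) = 0.02606 m.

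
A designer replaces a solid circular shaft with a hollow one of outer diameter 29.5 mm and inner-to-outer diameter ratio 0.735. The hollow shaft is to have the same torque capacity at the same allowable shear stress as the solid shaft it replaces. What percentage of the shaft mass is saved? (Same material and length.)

Equal τ_max and T ⇒ the solid shaft needs d_s³ = d_o³(1−k⁴), so d_s = 29.5·(1−0.735⁴)^(1/3) = 26.29 mm.
Area ratio A_h/A_s = d_o²(1−k²)/d_s² = (1−k²)/(1−k⁴)^(2/3) = 0.5787.
Mass saving = 1 − 0.5787 = 42.1 %.

42.1 %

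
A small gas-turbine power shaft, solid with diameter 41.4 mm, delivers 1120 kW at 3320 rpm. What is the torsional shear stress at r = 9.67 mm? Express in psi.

ω = 2π·3320/60 = 347.7 rad/s, so T = P/ω = 1120×10³ / 347.7 = 3221 N·m.
J = πd⁴/32 = π(0.0414)⁴/32 = 2.884×10^-7 m⁴.
Shear stress varies linearly with radius: τ = T·r/J = 3221 × 0.00967 / 2.884×10^-7 = 1.080×10^8 Pa.

15700 psi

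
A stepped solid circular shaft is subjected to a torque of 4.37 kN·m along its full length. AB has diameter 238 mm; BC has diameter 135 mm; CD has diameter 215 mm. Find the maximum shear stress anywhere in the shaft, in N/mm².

Under the same torque, τ_max = 16T/(πd³) is largest where d is smallest — segment BC (d = 135 mm).
τ_max = 16·4370/(π·(0.135)³) = 9.046×10^6 Pa.

9.05 N/mm²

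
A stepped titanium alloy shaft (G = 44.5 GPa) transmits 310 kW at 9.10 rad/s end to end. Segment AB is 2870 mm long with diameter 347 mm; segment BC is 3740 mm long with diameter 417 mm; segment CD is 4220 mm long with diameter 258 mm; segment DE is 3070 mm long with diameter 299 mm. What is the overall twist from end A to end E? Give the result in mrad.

ω = 9.10 rad/s, so T = P/ω = 310×10³ / 9.100 = 34070 N·m.
J_AB = π(0.347)⁴/32 = 1.42×10^-3 m⁴; J_BC = π(0.417)⁴/32 = 2.97×10^-3 m⁴; J_CD = π(0.258)⁴/32 = 4.35×10^-4 m⁴; J_DE = π(0.299)⁴/32 = 7.85×10^-4 m⁴.
θ = (T/G)·Σ L_i/J_i = (34070/44.5×10⁹)·(2.87/1.42×10^-3 + 3.74/2.97×10^-3 + 4.22/4.35×10^-4 + 3.07/7.85×10^-4) = 0.01293 rad.

12.9 mrad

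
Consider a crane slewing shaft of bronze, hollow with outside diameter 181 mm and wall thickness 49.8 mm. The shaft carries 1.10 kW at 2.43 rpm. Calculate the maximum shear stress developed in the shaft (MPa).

ω = 2π·2.43/60 = 0.2545 rad/s, so T = P/ω = 1.10×10³ / 0.2545 = 4323 N·m.
J = π(d_o⁴ − d_i⁴)/32 = π(0.181⁴ − 0.0814⁴)/32 = 1.011×10^-4 m⁴.
τ_max = T·r/J = 4323 × 0.0905 / 1.011×10^-4 = 3.871×10^6 Pa.

3.87 MPa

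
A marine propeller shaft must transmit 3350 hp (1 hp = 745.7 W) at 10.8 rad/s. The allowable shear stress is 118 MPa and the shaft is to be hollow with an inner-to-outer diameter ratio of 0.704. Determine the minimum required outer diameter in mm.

ω = 10.8 rad/s, so T = P/ω = 3350×745.7 / 10.80 = 231300 N·m.
For a hollow shaft with d_i/d_o = 0.704: τ_max = 16T/(π d_o³ (1−k⁴)), so d_o = [16T/(π τ_allow (1−k⁴))]^(1/3) = [16·231300/(π·1.18×10^8·0.7544)]^(1/3) = 0.2365 m.

237 mm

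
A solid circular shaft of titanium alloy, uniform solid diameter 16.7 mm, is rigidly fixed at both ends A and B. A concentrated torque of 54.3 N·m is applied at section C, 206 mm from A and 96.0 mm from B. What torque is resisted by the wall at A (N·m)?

With uniform GJ and both ends fixed, compatibility θ_AC = θ_CB gives T_A·a = T_B·b, together with T_A + T_B = T₀.
T_A = T₀·b/(a+b) = 54.30·96.0/302.0 = 17.26 N·m; T_B = 37.04 N·m.

17.3 N·m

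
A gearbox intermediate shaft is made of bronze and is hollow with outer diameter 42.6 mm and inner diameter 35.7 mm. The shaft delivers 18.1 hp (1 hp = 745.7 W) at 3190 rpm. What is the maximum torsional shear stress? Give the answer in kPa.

5250 kPa

ω = 2π·3190/60 = 334.1 rad/s, so T = P/ω = 18.1×745.7 / 334.1 = 40.40 N·m.
J = π(d_o⁴ − d_i⁴)/32 = π(0.0426⁴ − 0.0357⁴)/32 = 1.639×10^-7 m⁴.
τ_max = T·r/J = 40.40 × 0.0213 / 1.639×10^-7 = 5.252×10^6 Pa.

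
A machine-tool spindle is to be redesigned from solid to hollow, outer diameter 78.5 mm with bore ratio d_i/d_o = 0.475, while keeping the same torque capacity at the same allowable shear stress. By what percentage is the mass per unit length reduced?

Equal τ_max and T ⇒ the solid shaft needs d_s³ = d_o³(1−k⁴), so d_s = 78.5·(1−0.475⁴)^(1/3) = 77.14 mm.
Area ratio A_h/A_s = d_o²(1−k²)/d_s² = (1−k²)/(1−k⁴)^(2/3) = 0.8018.
Mass saving = 1 − 0.8018 = 19.8 %.

19.8 %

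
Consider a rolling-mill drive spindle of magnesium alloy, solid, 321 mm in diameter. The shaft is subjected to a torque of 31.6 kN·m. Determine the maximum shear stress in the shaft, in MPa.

4.87 MPa

J = πd⁴/32 = π(0.321)⁴/32 = 1.042×10^-3 m⁴.
τ_max = T·r/J = 31600 × 0.161 / 1.042×10^-3 = 4.866×10^6 Pa.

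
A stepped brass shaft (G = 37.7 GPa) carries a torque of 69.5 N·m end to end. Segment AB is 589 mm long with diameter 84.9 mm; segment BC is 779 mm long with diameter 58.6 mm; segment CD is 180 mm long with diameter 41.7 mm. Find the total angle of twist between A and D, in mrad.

2.57 mrad

J_AB = π(0.0849)⁴/32 = 5.10×10^-6 m⁴; J_BC = π(0.0586)⁴/32 = 1.16×10^-6 m⁴; J_CD = π(0.0417)⁴/32 = 2.97×10^-7 m⁴.
θ = (T/G)·Σ L_i/J_i = (69.50/37.7×10⁹)·(0.589/5.10×10^-6 + 0.779/1.16×10^-6 + 0.180/2.97×10^-7) = 2.571×10^-3 rad.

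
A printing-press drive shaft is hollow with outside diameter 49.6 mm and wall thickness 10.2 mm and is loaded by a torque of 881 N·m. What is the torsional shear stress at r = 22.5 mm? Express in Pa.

3.79e7 Pa

J = π(d_o⁴ − d_i⁴)/32 = π(0.0496⁴ − 0.0292⁴)/32 = 5.228×10^-7 m⁴.
Shear stress varies linearly with radius: τ = T·r/J = 881.0 × 0.0225 / 5.228×10^-7 = 3.791×10^7 Pa.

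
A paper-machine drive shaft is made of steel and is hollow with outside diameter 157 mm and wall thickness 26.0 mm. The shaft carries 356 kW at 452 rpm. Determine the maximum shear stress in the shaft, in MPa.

ω = 2π·452/60 = 47.33 rad/s, so T = P/ω = 356×10³ / 47.33 = 7521 N·m.
J = π(d_o⁴ − d_i⁴)/32 = π(0.157⁴ − 0.105⁴)/32 = 4.772×10^-5 m⁴.
τ_max = T·r/J = 7521 × 0.0785 / 4.772×10^-5 = 1.237×10^7 Pa.

12.4 MPa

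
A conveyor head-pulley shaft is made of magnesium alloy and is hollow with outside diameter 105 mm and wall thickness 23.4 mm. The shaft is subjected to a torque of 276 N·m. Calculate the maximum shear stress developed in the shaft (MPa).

J = π(d_o⁴ − d_i⁴)/32 = π(0.105⁴ − 0.0582⁴)/32 = 1.081×10^-5 m⁴.
τ_max = T·r/J = 276.0 × 0.0525 / 1.081×10^-5 = 1.341×10^6 Pa.

1.34 MPa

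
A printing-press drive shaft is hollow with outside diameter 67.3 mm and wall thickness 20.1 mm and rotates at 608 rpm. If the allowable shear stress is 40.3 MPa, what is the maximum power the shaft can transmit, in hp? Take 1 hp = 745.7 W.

J = π(d_o⁴ − d_i⁴)/32 = π(0.0673⁴ − 0.0271⁴)/32 = 1.961×10^-6 m⁴.
T_max = τ_allow·J/r = 4.03×10^7 × 1.961×10^-6 / 0.0336 = 2349 N·m.
ω = 2π·608/60 = 63.67 rad/s, so P_max = T_max·ω = 1.495×10^5 W.

201 hp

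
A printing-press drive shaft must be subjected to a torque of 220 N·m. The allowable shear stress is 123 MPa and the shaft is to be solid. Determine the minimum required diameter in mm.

20.9 mm

For a solid shaft τ_max = 16T/(πd³), so d = (16T/(π τ_allow))^(1/3) = (16·220.0/(π·1.23×10^8))^(1/3) = 0.02088 m.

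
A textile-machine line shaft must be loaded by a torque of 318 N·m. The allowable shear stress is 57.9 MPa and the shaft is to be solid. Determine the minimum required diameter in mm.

For a solid shaft τ_max = 16T/(πd³), so d = (16T/(π τ_allow))^(1/3) = (16·318.0/(π·5.79×10^7))^(1/3) = 0.03036 m.

30.4 mm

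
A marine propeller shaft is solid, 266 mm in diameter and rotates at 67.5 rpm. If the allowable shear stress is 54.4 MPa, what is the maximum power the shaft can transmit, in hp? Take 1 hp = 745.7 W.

J = πd⁴/32 = π(0.266)⁴/32 = 4.915×10^-4 m⁴.
T_max = τ_allow·J/r = 5.44×10^7 × 4.915×10^-4 / 0.133 = 201000 N·m.
ω = 2π·67.5/60 = 7.069 rad/s, so P_max = T_max·ω = 1.421×10^6 W.

1910 hp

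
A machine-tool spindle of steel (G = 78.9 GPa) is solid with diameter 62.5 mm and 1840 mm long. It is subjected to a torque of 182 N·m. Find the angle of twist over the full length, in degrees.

J = πd⁴/32 = π(0.0625)⁴/32 = 1.498×10^-6 m⁴.
θ = T·L/(G·J) = 182.0 × 1.84 / (78.9×10⁹ × 1.498×10^-6) = 2.833×10^-3 rad.

0.162°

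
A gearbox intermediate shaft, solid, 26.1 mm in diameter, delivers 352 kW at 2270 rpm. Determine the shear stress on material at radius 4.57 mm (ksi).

ω = 2π·2270/60 = 237.7 rad/s, so T = P/ω = 352×10³ / 237.7 = 1481 N·m.
J = πd⁴/32 = π(0.0261)⁴/32 = 4.556×10^-8 m⁴.
Shear stress varies linearly with radius: τ = T·r/J = 1481 × 0.00457 / 4.556×10^-8 = 1.485×10^8 Pa.

21.5 ksi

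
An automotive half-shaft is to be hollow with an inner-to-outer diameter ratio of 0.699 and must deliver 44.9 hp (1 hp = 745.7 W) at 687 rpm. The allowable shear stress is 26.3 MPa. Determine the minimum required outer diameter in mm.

ω = 2π·687/60 = 71.94 rad/s, so T = P/ω = 44.9×745.7 / 71.94 = 465.4 N·m.
For a hollow shaft with d_i/d_o = 0.699: τ_max = 16T/(π d_o³ (1−k⁴)), so d_o = [16T/(π τ_allow (1−k⁴))]^(1/3) = [16·465.4/(π·2.63×10^7·0.7613)]^(1/3) = 0.04910 m.

49.1 mm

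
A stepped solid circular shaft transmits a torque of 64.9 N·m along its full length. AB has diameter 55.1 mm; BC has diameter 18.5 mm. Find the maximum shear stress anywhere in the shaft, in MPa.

52.2 MPa

Under the same torque, τ_max = 16T/(πd³) is largest where d is smallest — segment BC (d = 18.5 mm).
τ_max = 16·64.90/(π·(0.0185)³) = 5.220×10^7 Pa.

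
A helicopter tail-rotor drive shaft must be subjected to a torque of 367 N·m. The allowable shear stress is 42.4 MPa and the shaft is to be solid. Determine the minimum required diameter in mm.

For a solid shaft τ_max = 16T/(πd³), so d = (16T/(π τ_allow))^(1/3) = (16·367.0/(π·4.24×10^7))^(1/3) = 0.03533 m.

35.3 mm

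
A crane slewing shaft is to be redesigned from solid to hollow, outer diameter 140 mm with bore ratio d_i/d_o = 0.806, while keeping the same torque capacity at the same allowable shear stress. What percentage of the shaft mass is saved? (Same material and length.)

49.5 %

Equal τ_max and T ⇒ the solid shaft needs d_s³ = d_o³(1−k⁴), so d_s = 140·(1−0.806⁴)^(1/3) = 116.6 mm.
Area ratio A_h/A_s = d_o²(1−k²)/d_s² = (1−k²)/(1−k⁴)^(2/3) = 0.5049.
Mass saving = 1 − 0.5049 = 49.5 %.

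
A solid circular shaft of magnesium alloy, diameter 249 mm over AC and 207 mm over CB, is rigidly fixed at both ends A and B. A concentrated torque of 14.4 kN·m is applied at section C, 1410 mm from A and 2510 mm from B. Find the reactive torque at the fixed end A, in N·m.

11400 N·m

Compatibility: T_A·a/J_AC = T_B·b/J_CB with T_A + T_B = T₀.
J_AC = 3.77×10^-4 m⁴, J_CB = 1.80×10^-4 m⁴, so T_A = T₀·(J_AC/a)/((J_AC/a)+(J_CB/b)) = 11350 N·m, T_B = 3046 N·m.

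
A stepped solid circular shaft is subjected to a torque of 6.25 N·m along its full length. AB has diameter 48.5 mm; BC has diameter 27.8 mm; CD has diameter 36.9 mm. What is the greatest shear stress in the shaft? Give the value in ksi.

0.215 ksi

Under the same torque, τ_max = 16T/(πd³) is largest where d is smallest — segment BC (d = 27.8 mm).
τ_max = 16·6.250/(π·(0.0278)³) = 1.482×10^6 Pa.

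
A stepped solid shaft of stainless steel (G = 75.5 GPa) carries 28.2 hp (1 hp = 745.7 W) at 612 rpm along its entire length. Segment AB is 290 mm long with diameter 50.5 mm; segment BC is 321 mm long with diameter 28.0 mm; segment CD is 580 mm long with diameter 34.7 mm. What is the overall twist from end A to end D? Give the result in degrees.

ω = 2π·612/60 = 64.09 rad/s, so T = P/ω = 28.2×745.7 / 64.09 = 328.1 N·m.
J_AB = π(0.0505)⁴/32 = 6.39×10^-7 m⁴; J_BC = π(0.0280)⁴/32 = 6.03×10^-8 m⁴; J_CD = π(0.0347)⁴/32 = 1.42×10^-7 m⁴.
θ = (T/G)·Σ L_i/J_i = (328.1/75.5×10⁹)·(0.290/6.39×10^-7 + 0.321/6.03×10^-8 + 0.580/1.42×10^-7) = 0.04280 rad.

2.45°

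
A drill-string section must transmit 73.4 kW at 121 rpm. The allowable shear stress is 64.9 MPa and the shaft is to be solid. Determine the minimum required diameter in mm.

ω = 2π·121/60 = 12.67 rad/s, so T = P/ω = 73.4×10³ / 12.67 = 5793 N·m.
For a solid shaft τ_max = 16T/(πd³), so d = (16T/(π τ_allow))^(1/3) = (16·5793/(π·6.49×10^7))^(1/3) = 0.07689 m.

76.9 mm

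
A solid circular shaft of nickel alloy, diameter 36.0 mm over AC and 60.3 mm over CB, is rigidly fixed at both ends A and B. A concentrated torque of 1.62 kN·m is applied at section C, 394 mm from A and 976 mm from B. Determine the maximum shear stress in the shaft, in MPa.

42.3 MPa

Compatibility: T_A·a/J_AC = T_B·b/J_CB with T_A + T_B = T₀.
J_AC = 1.65×10^-7 m⁴, J_CB = 1.30×10^-6 m⁴, so T_A = T₀·(J_AC/a)/((J_AC/a)+(J_CB/b)) = 387.8 N·m, T_B = 1232 N·m.
τ in each portion: τ_AC = 4.23×10^7 Pa, τ_CB = 2.86×10^7 Pa; maximum is in AC.
τ_max = T_AC·r/J = 387.8·0.0180/1.65×10^-7 = 4.233×10^7 Pa.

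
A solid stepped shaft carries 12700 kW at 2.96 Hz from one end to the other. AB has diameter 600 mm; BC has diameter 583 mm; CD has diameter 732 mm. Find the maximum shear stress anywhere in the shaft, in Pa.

ω = 2π·2.96 = 18.60 rad/s, so T = P/ω = 12700×10³ / 18.60 = 682900 N·m.
Under the same torque, τ_max = 16T/(πd³) is largest where d is smallest — segment BC (d = 583 mm).
τ_max = 16·682900/(π·(0.583)³) = 1.755×10^7 Pa.

1.76e7 Pa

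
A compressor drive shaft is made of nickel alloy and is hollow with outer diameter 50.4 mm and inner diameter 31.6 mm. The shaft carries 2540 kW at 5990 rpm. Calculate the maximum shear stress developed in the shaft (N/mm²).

191 N/mm²

ω = 2π·5990/60 = 627.3 rad/s, so T = P/ω = 2540×10³ / 627.3 = 4049 N·m.
J = π(d_o⁴ − d_i⁴)/32 = π(0.0504⁴ − 0.0316⁴)/32 = 5.356×10^-7 m⁴.
τ_max = T·r/J = 4049 × 0.0252 / 5.356×10^-7 = 1.905×10^8 Pa.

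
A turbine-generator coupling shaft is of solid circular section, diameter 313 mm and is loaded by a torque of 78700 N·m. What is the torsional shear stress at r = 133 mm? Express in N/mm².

11.1 N/mm²

J = πd⁴/32 = π(0.313)⁴/32 = 9.423×10^-4 m⁴.
Shear stress varies linearly with radius: τ = T·r/J = 78700 × 0.133 / 9.423×10^-4 = 1.111×10^7 Pa.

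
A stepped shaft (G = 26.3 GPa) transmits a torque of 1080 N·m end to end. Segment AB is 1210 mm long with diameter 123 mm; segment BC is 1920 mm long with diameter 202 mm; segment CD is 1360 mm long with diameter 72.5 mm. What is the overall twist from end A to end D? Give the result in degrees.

J_AB = π(0.123)⁴/32 = 2.25×10^-5 m⁴; J_BC = π(0.202)⁴/32 = 1.63×10^-4 m⁴; J_CD = π(0.0725)⁴/32 = 2.71×10^-6 m⁴.
θ = (T/G)·Σ L_i/J_i = (1080/26.3×10⁹)·(1.21/2.25×10^-5 + 1.92/1.63×10^-4 + 1.36/2.71×10^-6) = 0.02328 rad.

1.33°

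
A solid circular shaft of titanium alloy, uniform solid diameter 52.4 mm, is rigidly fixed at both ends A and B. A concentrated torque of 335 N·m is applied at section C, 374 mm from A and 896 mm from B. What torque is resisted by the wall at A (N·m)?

With uniform GJ and both ends fixed, compatibility θ_AC = θ_CB gives T_A·a = T_B·b, together with T_A + T_B = T₀.
T_A = T₀·b/(a+b) = 335.0·896/1270 = 236.3 N·m; T_B = 98.65 N·m.

236 N·m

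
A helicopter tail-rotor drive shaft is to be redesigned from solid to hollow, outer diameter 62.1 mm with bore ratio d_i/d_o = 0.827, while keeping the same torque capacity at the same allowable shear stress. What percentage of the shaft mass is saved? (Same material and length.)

51.9 %

Equal τ_max and T ⇒ the solid shaft needs d_s³ = d_o³(1−k⁴), so d_s = 62.1·(1−0.827⁴)^(1/3) = 50.33 mm.
Area ratio A_h/A_s = d_o²(1−k²)/d_s² = (1−k²)/(1−k⁴)^(2/3) = 0.4813.
Mass saving = 1 − 0.4813 = 51.9 %.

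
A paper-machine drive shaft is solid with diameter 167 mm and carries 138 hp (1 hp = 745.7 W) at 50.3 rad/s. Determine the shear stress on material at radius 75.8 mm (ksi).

0.295 ksi

ω = 50.3 rad/s, so T = P/ω = 138×745.7 / 50.30 = 2046 N·m.
J = πd⁴/32 = π(0.167)⁴/32 = 7.636×10^-5 m⁴.
Shear stress varies linearly with radius: τ = T·r/J = 2046 × 0.0758 / 7.636×10^-5 = 2.031×10^6 Pa.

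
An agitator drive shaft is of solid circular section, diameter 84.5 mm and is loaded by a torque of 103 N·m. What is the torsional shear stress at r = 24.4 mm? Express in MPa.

0.502 MPa

J = πd⁴/32 = π(0.0845)⁴/32 = 5.005×10^-6 m⁴.
Shear stress varies linearly with radius: τ = T·r/J = 103.0 × 0.0244 / 5.005×10^-6 = 5.021×10^5 Pa.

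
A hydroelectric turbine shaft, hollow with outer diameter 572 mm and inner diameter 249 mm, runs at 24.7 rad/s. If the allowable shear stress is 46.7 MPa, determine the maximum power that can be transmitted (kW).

40900 kW

J = π(d_o⁴ − d_i⁴)/32 = π(0.572⁴ − 0.249⁴)/32 = 0.01013 m⁴.
T_max = τ_allow·J/r = 4.67×10^7 × 0.01013 / 0.286 = 1.654e6 N·m.
ω = 24.7 rad/s, so P_max = T_max·ω = 4.086×10^7 W.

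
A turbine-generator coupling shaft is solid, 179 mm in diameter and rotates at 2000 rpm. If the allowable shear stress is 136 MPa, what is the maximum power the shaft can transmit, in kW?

32100 kW

J = πd⁴/32 = π(0.179)⁴/32 = 1.008×10^-4 m⁴.
T_max = τ_allow·J/r = 1.36×10^8 × 1.008×10^-4 / 0.0895 = 153200 N·m.
ω = 2π·2000/60 = 209.4 rad/s, so P_max = T_max·ω = 3.208×10^7 W.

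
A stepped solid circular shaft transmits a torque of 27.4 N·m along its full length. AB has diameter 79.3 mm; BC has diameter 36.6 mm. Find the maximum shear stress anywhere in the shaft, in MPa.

Under the same torque, τ_max = 16T/(πd³) is largest where d is smallest — segment BC (d = 36.6 mm).
τ_max = 16·27.40/(π·(0.0366)³) = 2.846×10^6 Pa.

2.85 MPa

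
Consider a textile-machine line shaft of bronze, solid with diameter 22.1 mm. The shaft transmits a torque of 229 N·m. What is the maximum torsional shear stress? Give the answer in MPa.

J = πd⁴/32 = π(0.0221)⁴/32 = 2.342×10^-8 m⁴.
τ_max = T·r/J = 229.0 × 0.0111 / 2.342×10^-8 = 1.081×10^8 Pa.

108 MPa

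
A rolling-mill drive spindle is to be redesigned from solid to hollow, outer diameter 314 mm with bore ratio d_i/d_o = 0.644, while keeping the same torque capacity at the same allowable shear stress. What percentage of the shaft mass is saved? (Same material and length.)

33.6 %

Equal τ_max and T ⇒ the solid shaft needs d_s³ = d_o³(1−k⁴), so d_s = 314·(1−0.644⁴)^(1/3) = 294.9 mm.
Area ratio A_h/A_s = d_o²(1−k²)/d_s² = (1−k²)/(1−k⁴)^(2/3) = 0.6637.
Mass saving = 1 − 0.6637 = 33.6 %.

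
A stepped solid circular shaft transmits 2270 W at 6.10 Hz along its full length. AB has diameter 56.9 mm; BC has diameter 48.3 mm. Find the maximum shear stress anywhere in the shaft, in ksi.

ω = 2π·6.10 = 38.33 rad/s, so T = P/ω = 2270 / 38.33 = 59.23 N·m.
Under the same torque, τ_max = 16T/(πd³) is largest where d is smallest — segment BC (d = 48.3 mm).
τ_max = 16·59.23/(π·(0.0483)³) = 2.677×10^6 Pa.

0.388 ksi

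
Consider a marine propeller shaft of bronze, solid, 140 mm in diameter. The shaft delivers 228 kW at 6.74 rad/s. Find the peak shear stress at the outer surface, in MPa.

ω = 6.74 rad/s, so T = P/ω = 228×10³ / 6.740 = 33830 N·m.
J = πd⁴/32 = π(0.140)⁴/32 = 3.771×10^-5 m⁴.
τ_max = T·r/J = 33830 × 0.0700 / 3.771×10^-5 = 6.279×10^7 Pa.

62.8 MPa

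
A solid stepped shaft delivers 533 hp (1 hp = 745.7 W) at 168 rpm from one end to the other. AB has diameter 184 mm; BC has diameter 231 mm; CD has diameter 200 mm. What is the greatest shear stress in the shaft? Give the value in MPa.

ω = 2π·168/60 = 17.59 rad/s, so T = P/ω = 533×745.7 / 17.59 = 22590 N·m.
Under the same torque, τ_max = 16T/(πd³) is largest where d is smallest — segment AB (d = 184 mm).
τ_max = 16·22590/(π·(0.184)³) = 1.847×10^7 Pa.

18.5 MPa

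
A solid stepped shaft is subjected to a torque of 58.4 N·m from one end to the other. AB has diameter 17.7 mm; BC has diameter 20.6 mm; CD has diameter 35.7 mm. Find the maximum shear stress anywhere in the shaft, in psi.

Under the same torque, τ_max = 16T/(πd³) is largest where d is smallest — segment AB (d = 17.7 mm).
τ_max = 16·58.40/(π·(0.0177)³) = 5.364×10^7 Pa.

7780 psi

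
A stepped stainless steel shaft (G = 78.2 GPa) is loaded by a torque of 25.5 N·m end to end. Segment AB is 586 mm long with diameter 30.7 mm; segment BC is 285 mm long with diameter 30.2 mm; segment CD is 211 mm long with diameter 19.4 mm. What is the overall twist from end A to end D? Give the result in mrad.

8.28 mrad

J_AB = π(0.0307)⁴/32 = 8.72×10^-8 m⁴; J_BC = π(0.0302)⁴/32 = 8.17×10^-8 m⁴; J_CD = π(0.0194)⁴/32 = 1.39×10^-8 m⁴.
θ = (T/G)·Σ L_i/J_i = (25.50/78.2×10⁹)·(0.586/8.72×10^-8 + 0.285/8.17×10^-8 + 0.211/1.39×10^-8) = 8.277×10^-3 rad.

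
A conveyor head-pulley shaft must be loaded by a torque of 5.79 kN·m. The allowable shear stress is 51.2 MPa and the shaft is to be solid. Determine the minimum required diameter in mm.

For a solid shaft τ_max = 16T/(πd³), so d = (16T/(π τ_allow))^(1/3) = (16·5790/(π·5.12×10^7))^(1/3) = 0.08320 m.

83.2 mm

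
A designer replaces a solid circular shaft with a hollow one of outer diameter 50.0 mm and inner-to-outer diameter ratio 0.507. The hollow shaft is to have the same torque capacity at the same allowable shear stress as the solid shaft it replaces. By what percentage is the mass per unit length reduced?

Equal τ_max and T ⇒ the solid shaft needs d_s³ = d_o³(1−k⁴), so d_s = 50.0·(1−0.507⁴)^(1/3) = 48.87 mm.
Area ratio A_h/A_s = d_o²(1−k²)/d_s² = (1−k²)/(1−k⁴)^(2/3) = 0.7776.
Mass saving = 1 − 0.7776 = 22.2 %.

22.2 %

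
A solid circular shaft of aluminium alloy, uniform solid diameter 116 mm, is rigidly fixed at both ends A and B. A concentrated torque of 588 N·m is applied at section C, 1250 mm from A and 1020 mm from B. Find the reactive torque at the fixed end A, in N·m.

264 N·m

With uniform GJ and both ends fixed, compatibility θ_AC = θ_CB gives T_A·a = T_B·b, together with T_A + T_B = T₀.
T_A = T₀·b/(a+b) = 588.0·1020/2270 = 264.2 N·m; T_B = 323.8 N·m.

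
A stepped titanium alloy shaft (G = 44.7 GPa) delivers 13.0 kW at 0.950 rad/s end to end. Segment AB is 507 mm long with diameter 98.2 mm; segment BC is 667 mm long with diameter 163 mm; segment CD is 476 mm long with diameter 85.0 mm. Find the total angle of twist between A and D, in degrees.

2.77°

ω = 0.950 rad/s, so T = P/ω = 13.0×10³ / 0.9500 = 13680 N·m.
J_AB = π(0.0982)⁴/32 = 9.13×10^-6 m⁴; J_BC = π(0.163)⁴/32 = 6.93×10^-5 m⁴; J_CD = π(0.0850)⁴/32 = 5.12×10^-6 m⁴.
θ = (T/G)·Σ L_i/J_i = (13680/44.7×10⁹)·(0.507/9.13×10^-6 + 0.667/6.93×10^-5 + 0.476/5.12×10^-6) = 0.04838 rad.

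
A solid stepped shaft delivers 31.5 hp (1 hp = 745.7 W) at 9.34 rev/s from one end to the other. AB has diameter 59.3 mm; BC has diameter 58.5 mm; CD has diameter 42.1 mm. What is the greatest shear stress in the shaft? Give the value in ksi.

3.96 ksi

ω = 2π·9.34 = 58.68 rad/s, so T = P/ω = 31.5×745.7 / 58.68 = 400.3 N·m.
Under the same torque, τ_max = 16T/(πd³) is largest where d is smallest — segment CD (d = 42.1 mm).
τ_max = 16·400.3/(π·(0.0421)³) = 2.732×10^7 Pa.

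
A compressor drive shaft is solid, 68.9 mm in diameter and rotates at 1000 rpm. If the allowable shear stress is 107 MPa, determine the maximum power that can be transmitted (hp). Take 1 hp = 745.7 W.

J = πd⁴/32 = π(0.0689)⁴/32 = 2.212×10^-6 m⁴.
T_max = τ_allow·J/r = 1.07×10^8 × 2.212×10^-6 / 0.0345 = 6872 N·m.
ω = 2π·1000/60 = 104.7 rad/s, so P_max = T_max·ω = 7.196×10^5 W.

965 hp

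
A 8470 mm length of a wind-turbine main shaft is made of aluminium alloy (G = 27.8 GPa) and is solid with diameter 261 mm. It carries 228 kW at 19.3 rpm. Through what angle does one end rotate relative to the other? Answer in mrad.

ω = 2π·19.3/60 = 2.021 rad/s, so T = P/ω = 228×10³ / 2.021 = 112800 N·m.
J = πd⁴/32 = π(0.261)⁴/32 = 4.556×10^-4 m⁴.
θ = T·L/(G·J) = 112800 × 8.47 / (27.8×10⁹ × 4.556×10^-4) = 0.07544 rad.

75.4 mrad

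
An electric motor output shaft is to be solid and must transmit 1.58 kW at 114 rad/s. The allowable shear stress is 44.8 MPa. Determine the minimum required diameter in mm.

ω = 114 rad/s, so T = P/ω = 1.58×10³ / 114.0 = 13.86 N·m.
For a solid shaft τ_max = 16T/(πd³), so d = (16T/(π τ_allow))^(1/3) = (16·13.86/(π·4.48×10^7))^(1/3) = 0.01164 m.

11.6 mm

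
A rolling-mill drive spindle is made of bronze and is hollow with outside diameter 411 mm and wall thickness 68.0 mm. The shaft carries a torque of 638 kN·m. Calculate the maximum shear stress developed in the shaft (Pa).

5.85e7 Pa

J = π(d_o⁴ − d_i⁴)/32 = π(0.411⁴ − 0.275⁴)/32 = 2.240×10^-3 m⁴.
τ_max = T·r/J = 638000 × 0.205 / 2.240×10^-3 = 5.853×10^7 Pa.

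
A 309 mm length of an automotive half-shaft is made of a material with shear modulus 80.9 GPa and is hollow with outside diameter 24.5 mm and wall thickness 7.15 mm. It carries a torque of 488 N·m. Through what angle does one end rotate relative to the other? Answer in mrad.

54.3 mrad

J = π(d_o⁴ − d_i⁴)/32 = π(0.0245⁴ − 0.0102⁴)/32 = 3.431×10^-8 m⁴.
θ = T·L/(G·J) = 488.0 × 0.309 / (80.9×10⁹ × 3.431×10^-8) = 0.05433 rad.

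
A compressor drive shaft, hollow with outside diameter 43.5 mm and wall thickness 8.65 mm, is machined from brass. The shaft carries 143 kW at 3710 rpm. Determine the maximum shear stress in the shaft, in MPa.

ω = 2π·3710/60 = 388.5 rad/s, so T = P/ω = 143×10³ / 388.5 = 368.1 N·m.
J = π(d_o⁴ − d_i⁴)/32 = π(0.0435⁴ − 0.0262⁴)/32 = 3.053×10^-7 m⁴.
τ_max = T·r/J = 368.1 × 0.0217 / 3.053×10^-7 = 2.622×10^7 Pa.

26.2 MPa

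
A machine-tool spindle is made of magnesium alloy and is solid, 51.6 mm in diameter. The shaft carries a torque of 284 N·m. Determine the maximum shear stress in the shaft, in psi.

1530 psi

J = πd⁴/32 = π(0.0516)⁴/32 = 6.960×10^-7 m⁴.
τ_max = T·r/J = 284.0 × 0.0258 / 6.960×10^-7 = 1.053×10^7 Pa.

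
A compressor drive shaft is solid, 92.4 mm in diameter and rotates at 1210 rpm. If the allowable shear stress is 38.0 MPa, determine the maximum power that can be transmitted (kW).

J = πd⁴/32 = π(0.0924)⁴/32 = 7.156×10^-6 m⁴.
T_max = τ_allow·J/r = 3.80×10^7 × 7.156×10^-6 / 0.0462 = 5886 N·m.
ω = 2π·1210/60 = 126.7 rad/s, so P_max = T_max·ω = 7.458×10^5 W.

746 kW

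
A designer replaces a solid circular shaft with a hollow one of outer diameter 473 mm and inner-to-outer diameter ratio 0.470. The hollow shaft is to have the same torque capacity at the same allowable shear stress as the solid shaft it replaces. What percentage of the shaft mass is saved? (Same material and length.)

Equal τ_max and T ⇒ the solid shaft needs d_s³ = d_o³(1−k⁴), so d_s = 473·(1−0.470⁴)^(1/3) = 465.2 mm.
Area ratio A_h/A_s = d_o²(1−k²)/d_s² = (1−k²)/(1−k⁴)^(2/3) = 0.8055.
Mass saving = 1 − 0.8055 = 19.4 %.

19.4 %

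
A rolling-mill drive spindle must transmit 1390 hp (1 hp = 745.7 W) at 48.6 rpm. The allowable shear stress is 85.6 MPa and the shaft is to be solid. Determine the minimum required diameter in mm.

ω = 2π·48.6/60 = 5.089 rad/s, so T = P/ω = 1390×745.7 / 5.089 = 203700 N·m.
For a solid shaft τ_max = 16T/(πd³), so d = (16T/(π τ_allow))^(1/3) = (16·203700/(π·8.56×10^7))^(1/3) = 0.2297 m.

230 mm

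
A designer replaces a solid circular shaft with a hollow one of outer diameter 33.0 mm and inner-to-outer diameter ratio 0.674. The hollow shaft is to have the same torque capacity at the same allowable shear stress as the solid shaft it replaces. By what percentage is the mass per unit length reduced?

Equal τ_max and T ⇒ the solid shaft needs d_s³ = d_o³(1−k⁴), so d_s = 33.0·(1−0.674⁴)^(1/3) = 30.55 mm.
Area ratio A_h/A_s = d_o²(1−k²)/d_s² = (1−k²)/(1−k⁴)^(2/3) = 0.6366.
Mass saving = 1 − 0.6366 = 36.3 %.

36.3 %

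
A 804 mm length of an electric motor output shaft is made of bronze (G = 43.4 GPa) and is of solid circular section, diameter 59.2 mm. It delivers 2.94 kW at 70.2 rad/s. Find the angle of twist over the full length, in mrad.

0.643 mrad

ω = 70.2 rad/s, so T = P/ω = 2.94×10³ / 70.20 = 41.88 N·m.
J = πd⁴/32 = π(0.0592)⁴/32 = 1.206×10^-6 m⁴.
θ = T·L/(G·J) = 41.88 × 0.804 / (43.4×10⁹ × 1.206×10^-6) = 6.434×10^-4 rad.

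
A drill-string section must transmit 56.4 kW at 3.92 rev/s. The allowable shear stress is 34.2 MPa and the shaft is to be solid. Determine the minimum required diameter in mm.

69.9 mm

ω = 2π·3.92 = 24.63 rad/s, so T = P/ω = 56.4×10³ / 24.63 = 2290 N·m.
For a solid shaft τ_max = 16T/(πd³), so d = (16T/(π τ_allow))^(1/3) = (16·2290/(π·3.42×10^7))^(1/3) = 0.06986 m.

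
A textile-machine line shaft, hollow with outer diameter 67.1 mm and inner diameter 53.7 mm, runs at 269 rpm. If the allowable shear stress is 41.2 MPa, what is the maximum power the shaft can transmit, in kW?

J = π(d_o⁴ − d_i⁴)/32 = π(0.0671⁴ − 0.0537⁴)/32 = 1.174×10^-6 m⁴.
T_max = τ_allow·J/r = 4.12×10^7 × 1.174×10^-6 / 0.0335 = 1441 N·m.
ω = 2π·269/60 = 28.17 rad/s, so P_max = T_max·ω = 4.060×10^4 W.

40.6 kW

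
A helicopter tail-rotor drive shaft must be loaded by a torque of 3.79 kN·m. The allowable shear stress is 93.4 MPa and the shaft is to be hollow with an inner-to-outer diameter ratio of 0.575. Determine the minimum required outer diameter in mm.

For a hollow shaft with d_i/d_o = 0.575: τ_max = 16T/(π d_o³ (1−k⁴)), so d_o = [16T/(π τ_allow (1−k⁴))]^(1/3) = [16·3790/(π·9.34×10^7·0.8907)]^(1/3) = 0.06145 m.

61.4 mm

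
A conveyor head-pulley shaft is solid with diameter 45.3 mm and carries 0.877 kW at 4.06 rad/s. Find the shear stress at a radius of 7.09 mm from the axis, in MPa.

3.70 MPa

ω = 4.06 rad/s, so T = P/ω = 0.877×10³ / 4.060 = 216.0 N·m.
J = πd⁴/32 = π(0.0453)⁴/32 = 4.134×10^-7 m⁴.
Shear stress varies linearly with radius: τ = T·r/J = 216.0 × 0.00709 / 4.134×10^-7 = 3.704×10^6 Pa.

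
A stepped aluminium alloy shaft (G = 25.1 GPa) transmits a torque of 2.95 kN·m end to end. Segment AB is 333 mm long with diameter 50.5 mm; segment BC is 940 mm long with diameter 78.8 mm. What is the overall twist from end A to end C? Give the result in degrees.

J_AB = π(0.0505)⁴/32 = 6.39×10^-7 m⁴; J_BC = π(0.0788)⁴/32 = 3.79×10^-6 m⁴.
θ = (T/G)·Σ L_i/J_i = (2950/25.1×10⁹)·(0.333/6.39×10^-7 + 0.940/3.79×10^-6) = 0.09048 rad.

5.18°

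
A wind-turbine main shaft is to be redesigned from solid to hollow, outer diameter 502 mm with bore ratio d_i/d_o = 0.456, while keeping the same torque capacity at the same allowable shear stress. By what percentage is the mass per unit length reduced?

Equal τ_max and T ⇒ the solid shaft needs d_s³ = d_o³(1−k⁴), so d_s = 502·(1−0.456⁴)^(1/3) = 494.7 mm.
Area ratio A_h/A_s = d_o²(1−k²)/d_s² = (1−k²)/(1−k⁴)^(2/3) = 0.8158.
Mass saving = 1 − 0.8158 = 18.4 %.

18.4 %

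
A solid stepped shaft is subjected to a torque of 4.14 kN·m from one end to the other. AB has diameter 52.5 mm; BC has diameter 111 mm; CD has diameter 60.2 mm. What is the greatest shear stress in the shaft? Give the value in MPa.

146 MPa

Under the same torque, τ_max = 16T/(πd³) is largest where d is smallest — segment AB (d = 52.5 mm).
τ_max = 16·4140/(π·(0.0525)³) = 1.457×10^8 Pa.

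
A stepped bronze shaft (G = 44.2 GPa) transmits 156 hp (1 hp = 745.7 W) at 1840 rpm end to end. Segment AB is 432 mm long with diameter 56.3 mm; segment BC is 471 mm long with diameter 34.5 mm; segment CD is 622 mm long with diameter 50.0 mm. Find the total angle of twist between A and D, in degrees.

ω = 2π·1840/60 = 192.7 rad/s, so T = P/ω = 156×745.7 / 192.7 = 603.7 N·m.
J_AB = π(0.0563)⁴/32 = 9.86×10^-7 m⁴; J_BC = π(0.0345)⁴/32 = 1.39×10^-7 m⁴; J_CD = π(0.0500)⁴/32 = 6.14×10^-7 m⁴.
θ = (T/G)·Σ L_i/J_i = (603.7/44.2×10⁹)·(0.432/9.86×10^-7 + 0.471/1.39×10^-7 + 0.622/6.14×10^-7) = 0.06608 rad.

3.79°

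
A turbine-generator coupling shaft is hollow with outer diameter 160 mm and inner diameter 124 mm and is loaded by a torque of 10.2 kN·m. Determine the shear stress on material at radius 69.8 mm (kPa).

J = π(d_o⁴ − d_i⁴)/32 = π(0.160⁴ − 0.124⁴)/32 = 4.113×10^-5 m⁴.
Shear stress varies linearly with radius: τ = T·r/J = 10200 × 0.0698 / 4.113×10^-5 = 1.731×10^7 Pa.

17300 kPa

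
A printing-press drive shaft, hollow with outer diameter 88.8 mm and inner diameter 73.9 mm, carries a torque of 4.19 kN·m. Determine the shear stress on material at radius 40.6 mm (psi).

7770 psi

J = π(d_o⁴ − d_i⁴)/32 = π(0.0888⁴ − 0.0739⁴)/32 = 3.176×10^-6 m⁴.
Shear stress varies linearly with radius: τ = T·r/J = 4190 × 0.0406 / 3.176×10^-6 = 5.355×10^7 Pa.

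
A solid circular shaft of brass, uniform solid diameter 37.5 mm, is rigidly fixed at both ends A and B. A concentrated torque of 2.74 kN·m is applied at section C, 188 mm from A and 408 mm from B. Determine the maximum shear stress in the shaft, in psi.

With uniform GJ and both ends fixed, compatibility θ_AC = θ_CB gives T_A·a = T_B·b, together with T_A + T_B = T₀.
T_A = T₀·b/(a+b) = 2740·408/596.0 = 1876 N·m; T_B = 864.3 N·m.
τ in each portion: τ_AC = 1.81×10^8 Pa, τ_CB = 8.35×10^7 Pa; maximum is in AC.
τ_max = T_AC·r/J = 1876·0.0187/1.94×10^-7 = 1.812×10^8 Pa.

26300 psi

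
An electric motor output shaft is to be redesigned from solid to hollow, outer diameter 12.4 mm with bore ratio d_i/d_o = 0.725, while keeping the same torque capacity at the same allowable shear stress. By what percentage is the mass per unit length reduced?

41.2 %

Equal τ_max and T ⇒ the solid shaft needs d_s³ = d_o³(1−k⁴), so d_s = 12.4·(1−0.725⁴)^(1/3) = 11.13 mm.
Area ratio A_h/A_s = d_o²(1−k²)/d_s² = (1−k²)/(1−k⁴)^(2/3) = 0.5885.
Mass saving = 1 − 0.5885 = 41.2 %.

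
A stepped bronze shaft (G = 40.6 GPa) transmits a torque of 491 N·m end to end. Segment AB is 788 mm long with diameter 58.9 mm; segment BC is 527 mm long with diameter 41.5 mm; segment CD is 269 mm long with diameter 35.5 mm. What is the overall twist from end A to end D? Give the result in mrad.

50.8 mrad

J_AB = π(0.0589)⁴/32 = 1.18×10^-6 m⁴; J_BC = π(0.0415)⁴/32 = 2.91×10^-7 m⁴; J_CD = π(0.0355)⁴/32 = 1.56×10^-7 m⁴.
θ = (T/G)·Σ L_i/J_i = (491.0/40.6×10⁹)·(0.788/1.18×10^-6 + 0.527/2.91×10^-7 + 0.269/1.56×10^-7) = 0.05082 rad.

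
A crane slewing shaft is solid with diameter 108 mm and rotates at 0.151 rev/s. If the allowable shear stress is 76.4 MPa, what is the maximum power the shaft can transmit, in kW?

J = πd⁴/32 = π(0.108)⁴/32 = 1.336×10^-5 m⁴.
T_max = τ_allow·J/r = 7.64×10^7 × 1.336×10^-5 / 0.0540 = 18900 N·m.
ω = 2π·0.151 = 0.9488 rad/s, so P_max = T_max·ω = 1.793×10^4 W.

17.9 kW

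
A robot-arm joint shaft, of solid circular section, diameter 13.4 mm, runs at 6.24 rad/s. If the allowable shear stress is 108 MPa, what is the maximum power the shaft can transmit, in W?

J = πd⁴/32 = π(0.0134)⁴/32 = 3.165×10^-9 m⁴.
T_max = τ_allow·J/r = 1.08×10^8 × 3.165×10^-9 / 0.00670 = 51.02 N·m.
ω = 6.24 rad/s, so P_max = T_max·ω = 318.4 W.

318 W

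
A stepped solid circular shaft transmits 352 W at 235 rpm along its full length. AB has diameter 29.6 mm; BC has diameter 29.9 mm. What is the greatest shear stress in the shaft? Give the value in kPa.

ω = 2π·235/60 = 24.61 rad/s, so T = P/ω = 352 / 24.61 = 14.30 N·m.
Under the same torque, τ_max = 16T/(πd³) is largest where d is smallest — segment AB (d = 29.6 mm).
τ_max = 16·14.30/(π·(0.0296)³) = 2.809×10^6 Pa.

2810 kPa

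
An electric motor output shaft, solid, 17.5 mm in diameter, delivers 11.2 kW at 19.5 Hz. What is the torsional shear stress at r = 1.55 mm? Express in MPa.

15.4 MPa

ω = 2π·19.5 = 122.5 rad/s, so T = P/ω = 11.2×10³ / 122.5 = 91.41 N·m.
J = πd⁴/32 = π(0.0175)⁴/32 = 9.208×10^-9 m⁴.
Shear stress varies linearly with radius: τ = T·r/J = 91.41 × 0.00155 / 9.208×10^-9 = 1.539×10^7 Pa.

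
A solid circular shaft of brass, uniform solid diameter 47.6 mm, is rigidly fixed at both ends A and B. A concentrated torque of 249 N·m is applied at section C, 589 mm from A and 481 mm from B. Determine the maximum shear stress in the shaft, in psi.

939 psi

With uniform GJ and both ends fixed, compatibility θ_AC = θ_CB gives T_A·a = T_B·b, together with T_A + T_B = T₀.
T_A = T₀·b/(a+b) = 249.0·481/1070 = 111.9 N·m; T_B = 137.1 N·m.
τ in each portion: τ_AC = 5.29×10^6 Pa, τ_CB = 6.47×10^6 Pa; maximum is in CB.
τ_max = T_CB·r/J = 137.1·0.0238/5.04×10^-7 = 6.473×10^6 Pa.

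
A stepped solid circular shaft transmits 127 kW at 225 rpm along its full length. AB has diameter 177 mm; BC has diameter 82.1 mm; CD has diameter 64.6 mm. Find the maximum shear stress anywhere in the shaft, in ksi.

14.8 ksi

ω = 2π·225/60 = 23.56 rad/s, so T = P/ω = 127×10³ / 23.56 = 5390 N·m.
Under the same torque, τ_max = 16T/(πd³) is largest where d is smallest — segment CD (d = 64.6 mm).
τ_max = 16·5390/(π·(0.0646)³) = 1.018×10^8 Pa.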